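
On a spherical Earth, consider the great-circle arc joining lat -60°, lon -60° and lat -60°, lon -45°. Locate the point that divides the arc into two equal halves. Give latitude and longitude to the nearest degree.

≈ lat -60°, lon -52°

From cos δ = sin φ₁ sin φ₂ + cos φ₁ cos φ₂ cos Δλ, the central angle is δ ≈ 0.131 rad (7.5°).
Interpolate at f = 1/2 with slerp weights a = sin((1−f)δ)/sin δ ≈ 0.501, b = sin(fδ)/sin δ ≈ 0.501.
p = a·p₁ + b·p₂ ≈ (0.302, -0.394, -0.868); φ = arcsin(p_z) ≈ -60.21°, λ = atan2(p_y, p_x) ≈ -52.50°.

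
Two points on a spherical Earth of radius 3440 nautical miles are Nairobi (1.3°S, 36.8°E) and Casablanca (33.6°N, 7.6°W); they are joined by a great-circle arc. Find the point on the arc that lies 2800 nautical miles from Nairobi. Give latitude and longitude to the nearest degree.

≈ (29°N, 0°E)

From cos δ = sin φ₁ sin φ₂ + cos φ₁ cos φ₂ cos Δλ, the central angle is δ ≈ 0.949 rad (54.4°). The total great-circle distance is δ·R ≈ 0.949 × 3440 ≈ 3265 nmi, so the target fraction is f = 2800/3265 ≈ 0.858.
Interpolate at f ≈ 0.858 with slerp weights a = sin((1−f)δ)/sin δ ≈ 0.166, b = sin(fδ)/sin δ ≈ 0.894.
p = a·p₁ + b·p₂ ≈ (0.871, 0.001, 0.491); φ = arcsin(p_z) ≈ 29.42°, λ = atan2(p_y, p_x) ≈ 0.05°.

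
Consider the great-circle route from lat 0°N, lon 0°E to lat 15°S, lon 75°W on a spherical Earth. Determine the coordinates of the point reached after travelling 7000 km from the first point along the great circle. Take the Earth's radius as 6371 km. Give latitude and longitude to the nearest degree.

≈ lat 14°S, lon 62°W

Write both endpoints as unit vectors p₁, p₂ with components (cos φ cos λ, cos φ sin λ, sin φ).
The central angle between the endpoints is δ = arccos(p₁·p₂) ≈ 1.318 rad (75.5°). The total great-circle distance is δ·R ≈ 1.318 × 6371 ≈ 8398 km, so the target fraction is f = 7000/8398 ≈ 0.834.
Interpolate at f ≈ 0.834 with slerp weights a = sin((1−f)δ)/sin δ ≈ 0.225, b = sin(fδ)/sin δ ≈ 0.920.
p = a·p₁ + b·p₂ ≈ (0.455, -0.858, -0.238); φ = arcsin(p_z) ≈ -13.77°, λ = atan2(p_y, p_x) ≈ -62.08°.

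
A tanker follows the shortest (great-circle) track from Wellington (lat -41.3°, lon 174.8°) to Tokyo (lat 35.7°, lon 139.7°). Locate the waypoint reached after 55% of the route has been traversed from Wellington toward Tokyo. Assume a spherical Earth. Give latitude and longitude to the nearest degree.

Write both endpoints as unit vectors p₁, p₂ with components (cos φ cos λ, cos φ sin λ, sin φ).
The central angle between the endpoints is δ = arccos(p₁·p₂) ≈ 1.457 rad (83.5°).
Interpolate at f = 0.55 with slerp weights a = sin((1−f)δ)/sin δ ≈ 0.614, b = sin(fδ)/sin δ ≈ 0.723.
p = a·p₁ + b·p₂ ≈ (-0.907, 0.421, 0.017); φ = arcsin(p_z) ≈ 0.97°, λ = atan2(p_y, p_x) ≈ 155.07°.

≈ lat 1°, lon 155°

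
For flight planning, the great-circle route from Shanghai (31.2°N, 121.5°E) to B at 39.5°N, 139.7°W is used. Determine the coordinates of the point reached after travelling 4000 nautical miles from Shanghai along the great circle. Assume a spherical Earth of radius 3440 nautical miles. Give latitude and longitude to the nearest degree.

Write both endpoints as unit vectors p₁, p₂ with components (cos φ cos λ, cos φ sin λ, sin φ).
The central angle between the endpoints is δ = arccos(p₁·p₂) ≈ 1.340 rad (76.8°). The total great-circle distance is δ·R ≈ 1.340 × 3440 ≈ 4610 nmi, so the target fraction is f = 4000/4610 ≈ 0.868.
Interpolate at f ≈ 0.868 with slerp weights a = sin((1−f)δ)/sin δ ≈ 0.181, b = sin(fδ)/sin δ ≈ 0.943.
p = a·p₁ + b·p₂ ≈ (-0.636, -0.338, 0.694); φ = arcsin(p_z) ≈ 43.92°, λ = atan2(p_y, p_x) ≈ -151.98°.

≈ 44°N, 152°W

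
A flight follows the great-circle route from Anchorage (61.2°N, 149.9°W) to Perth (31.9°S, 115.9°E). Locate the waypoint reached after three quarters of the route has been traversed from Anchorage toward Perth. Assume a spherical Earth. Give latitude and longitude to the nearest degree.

≈ 6°S, 132°E

Write both endpoints as unit vectors p₁, p₂ with components (cos φ cos λ, cos φ sin λ, sin φ).
The central angle between the endpoints is δ = arccos(p₁·p₂) ≈ 2.086 rad (119.5°).
Interpolate at f = 3/4 with slerp weights a = sin((1−f)δ)/sin δ ≈ 0.573, b = sin(fδ)/sin δ ≈ 1.149.
p = a·p₁ + b·p₂ ≈ (-0.665, 0.739, -0.106); φ = arcsin(p_z) ≈ -6.06°, λ = atan2(p_y, p_x) ≈ 131.96°.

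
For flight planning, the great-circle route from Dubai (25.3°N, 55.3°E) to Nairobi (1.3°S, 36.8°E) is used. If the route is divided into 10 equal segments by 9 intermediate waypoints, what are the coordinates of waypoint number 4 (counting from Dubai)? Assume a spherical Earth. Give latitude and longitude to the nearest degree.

Write both endpoints as unit vectors p₁, p₂ with components (cos φ cos λ, cos φ sin λ, sin φ).
The central angle between the endpoints is δ = arccos(p₁·p₂) ≈ 0.560 rad (32.1°).
Interpolate at f = 4/10 with slerp weights a = sin((1−f)δ)/sin δ ≈ 0.621, b = sin(fδ)/sin δ ≈ 0.418.
p = a·p₁ + b·p₂ ≈ (0.654, 0.712, 0.256); φ = arcsin(p_z) ≈ 14.82°, λ = atan2(p_y, p_x) ≈ 47.41°.

≈ 15°N, 47°E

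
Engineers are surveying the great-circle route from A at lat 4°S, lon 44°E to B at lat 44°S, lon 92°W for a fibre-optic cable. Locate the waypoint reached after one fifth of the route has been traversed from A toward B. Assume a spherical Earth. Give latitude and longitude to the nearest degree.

From cos δ = sin φ₁ sin φ₂ + cos φ₁ cos φ₂ cos Δλ, the central angle is δ ≈ 2.058 rad (117.9°).
Interpolate at f = 1/5 with slerp weights a = sin((1−f)δ)/sin δ ≈ 1.128, b = sin(fδ)/sin δ ≈ 0.453.
p = a·p₁ + b·p₂ ≈ (0.798, 0.456, -0.393); φ = arcsin(p_z) ≈ -23.15°, λ = atan2(p_y, p_x) ≈ 29.76°.

≈ lat 23°S, lon 30°E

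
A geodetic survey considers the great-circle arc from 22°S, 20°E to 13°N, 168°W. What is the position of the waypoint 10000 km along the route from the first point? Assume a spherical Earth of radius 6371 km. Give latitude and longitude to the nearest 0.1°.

Write both endpoints as unit vectors p₁, p₂ with components (cos φ cos λ, cos φ sin λ, sin φ).
The central angle between the endpoints is δ = arccos(p₁·p₂) ≈ 2.936 rad (168.2°). The total great-circle distance is δ·R ≈ 2.936 × 6371 ≈ 18704 km, so the target fraction is f = 10000/18704 ≈ 0.535.
Interpolate at f ≈ 0.535 with slerp weights a = sin((1−f)δ)/sin δ ≈ 4.791, b = sin(fδ)/sin δ ≈ 4.893.
p = a·p₁ + b·p₂ ≈ (-0.489, 0.528, -0.694); φ = arcsin(p_z) ≈ -43.95°, λ = atan2(p_y, p_x) ≈ 132.82°.

≈ 44.0°S, 132.8°E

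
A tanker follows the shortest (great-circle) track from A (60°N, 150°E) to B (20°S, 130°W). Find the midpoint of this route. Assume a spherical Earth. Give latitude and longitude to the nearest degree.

≈ (25°N, 156°W)

Write both endpoints as unit vectors p₁, p₂ with components (cos φ cos λ, cos φ sin λ, sin φ).
The central angle between the endpoints is δ = arccos(p₁·p₂) ≈ 1.787 rad (102.4°).
Interpolate at f = 1/2 with slerp weights a = sin((1−f)δ)/sin δ ≈ 0.798, b = sin(fδ)/sin δ ≈ 0.798.
p = a·p₁ + b·p₂ ≈ (-0.827, -0.375, 0.418); φ = arcsin(p_z) ≈ 24.71°, λ = atan2(p_y, p_x) ≈ -155.63°.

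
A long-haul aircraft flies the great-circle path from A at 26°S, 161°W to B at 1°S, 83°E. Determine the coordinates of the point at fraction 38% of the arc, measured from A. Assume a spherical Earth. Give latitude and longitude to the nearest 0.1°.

≈ 27.3°S, 150.8°E

Write both endpoints as unit vectors p₁, p₂ with components (cos φ cos λ, cos φ sin λ, sin φ).
The central angle between the endpoints is δ = arccos(p₁·p₂) ≈ 1.967 rad (112.7°).
Interpolate at f = 0.38 with slerp weights a = sin((1−f)δ)/sin δ ≈ 1.018, b = sin(fδ)/sin δ ≈ 0.737.
p = a·p₁ + b·p₂ ≈ (-0.775, 0.434, -0.459); φ = arcsin(p_z) ≈ -27.33°, λ = atan2(p_y, p_x) ≈ 150.78°.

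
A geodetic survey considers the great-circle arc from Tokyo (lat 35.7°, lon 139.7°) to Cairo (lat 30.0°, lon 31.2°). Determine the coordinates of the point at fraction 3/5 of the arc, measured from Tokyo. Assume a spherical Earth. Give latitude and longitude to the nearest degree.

≈ lat 46°, lon 70°

The haversine formula gives a central angle δ ≈ 1.502 rad (86.1°) between the endpoints.
Interpolate at f = 3/5 with slerp weights a = sin((1−f)δ)/sin δ ≈ 0.567, b = sin(fδ)/sin δ ≈ 0.786.
p = a·p₁ + b·p₂ ≈ (0.231, 0.650, 0.724); φ = arcsin(p_z) ≈ 46.36°, λ = atan2(p_y, p_x) ≈ 70.42°.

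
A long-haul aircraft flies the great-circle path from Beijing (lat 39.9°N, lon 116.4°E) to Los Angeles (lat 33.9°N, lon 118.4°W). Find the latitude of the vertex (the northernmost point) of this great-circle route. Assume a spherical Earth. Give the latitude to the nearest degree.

≈ 59°N

The great circle lies in the plane with unit normal n̂ = (p₁ × p₂)/|p₁ × p₂|.
Here n̂_z ≈ +0.520; the vertex latitude is φ_max = arccos|n̂_z| ≈ 58.6°.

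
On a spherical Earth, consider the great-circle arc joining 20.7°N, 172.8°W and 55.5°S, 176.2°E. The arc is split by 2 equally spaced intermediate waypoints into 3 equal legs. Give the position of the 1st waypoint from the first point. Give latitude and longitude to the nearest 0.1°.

≈ 4.7°S, 175.6°W

The haversine formula gives a central angle δ ≈ 1.340 rad (76.8°) between the endpoints.
Interpolate at f = 1/3 with slerp weights a = sin((1−f)δ)/sin δ ≈ 0.800, b = sin(fδ)/sin δ ≈ 0.444.
p = a·p₁ + b·p₂ ≈ (-0.994, -0.077, -0.083); φ = arcsin(p_z) ≈ -4.75°, λ = atan2(p_y, p_x) ≈ -175.56°.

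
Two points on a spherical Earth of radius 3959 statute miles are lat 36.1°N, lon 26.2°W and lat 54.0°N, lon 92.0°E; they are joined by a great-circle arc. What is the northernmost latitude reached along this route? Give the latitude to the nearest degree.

≈ 64°N

The great circle lies in the plane with unit normal n̂ = (p₁ × p₂)/|p₁ × p₂|.
Here n̂_z ≈ +0.433; the vertex latitude is φ_max = arccos|n̂_z| ≈ 64.4°.
Check via Clairaut: cos φ_max = |cos φ₁| · sin C = cos(36.1°)·sin(32.4°) ≈ 0.433, again giving ≈ 64.4°.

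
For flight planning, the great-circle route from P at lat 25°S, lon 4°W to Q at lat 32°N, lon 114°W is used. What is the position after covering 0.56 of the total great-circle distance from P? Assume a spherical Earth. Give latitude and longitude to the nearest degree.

≈ lat 10°N, lon 62°W

Write both endpoints as unit vectors p₁, p₂ with components (cos φ cos λ, cos φ sin λ, sin φ).
The central angle between the endpoints is δ = arccos(p₁·p₂) ≈ 2.079 rad (119.1°).
Interpolate at f = 0.56 with slerp weights a = sin((1−f)δ)/sin δ ≈ 0.907, b = sin(fδ)/sin δ ≈ 1.052.
p = a·p₁ + b·p₂ ≈ (0.458, -0.872, 0.174); φ = arcsin(p_z) ≈ 10.01°, λ = atan2(p_y, p_x) ≈ -62.32°.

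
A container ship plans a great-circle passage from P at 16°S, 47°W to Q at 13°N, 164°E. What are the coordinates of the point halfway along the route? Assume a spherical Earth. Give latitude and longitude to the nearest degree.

Convert each endpoint to a unit vector on the sphere (x = cos φ cos λ, y = cos φ sin λ, z = sin φ).
The central angle between the endpoints is δ = arccos(p₁·p₂) ≈ 2.616 rad (149.9°).
Interpolate at f = 1/2 with slerp weights a = sin((1−f)δ)/sin δ ≈ 1.923, b = sin(fδ)/sin δ ≈ 1.923.
p = a·p₁ + b·p₂ ≈ (-0.541, -0.836, -0.097); φ = arcsin(p_z) ≈ -5.59°, λ = atan2(p_y, p_x) ≈ -122.90°.

≈ 6°S, 123°W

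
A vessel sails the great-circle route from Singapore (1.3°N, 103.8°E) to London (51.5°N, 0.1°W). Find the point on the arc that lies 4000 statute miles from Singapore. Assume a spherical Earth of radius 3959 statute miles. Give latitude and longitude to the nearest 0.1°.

≈ 43.1°N, 58.8°E

Convert each endpoint to a unit vector on the sphere (x = cos φ cos λ, y = cos φ sin λ, z = sin φ).
The central angle between the endpoints is δ = arccos(p₁·p₂) ≈ 1.703 rad (97.6°). The total great-circle distance is δ·R ≈ 1.703 × 3959 ≈ 6742 mi, so the target fraction is f = 4000/6742 ≈ 0.593.
Interpolate at f ≈ 0.593 with slerp weights a = sin((1−f)δ)/sin δ ≈ 0.644, b = sin(fδ)/sin δ ≈ 0.854.
p = a·p₁ + b·p₂ ≈ (0.378, 0.624, 0.683); φ = arcsin(p_z) ≈ 43.10°, λ = atan2(p_y, p_x) ≈ 58.79°.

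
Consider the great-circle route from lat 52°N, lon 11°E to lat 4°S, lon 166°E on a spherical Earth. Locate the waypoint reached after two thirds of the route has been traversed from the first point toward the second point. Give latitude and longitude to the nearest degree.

≈ lat 36°N, lon 150°E

The haversine formula gives a central angle δ ≈ 2.229 rad (127.7°) between the endpoints.
Interpolate at f = 2/3 with slerp weights a = sin((1−f)δ)/sin δ ≈ 0.855, b = sin(fδ)/sin δ ≈ 1.259.
p = a·p₁ + b·p₂ ≈ (-0.702, 0.404, 0.586); φ = arcsin(p_z) ≈ 35.87°, λ = atan2(p_y, p_x) ≈ 150.07°.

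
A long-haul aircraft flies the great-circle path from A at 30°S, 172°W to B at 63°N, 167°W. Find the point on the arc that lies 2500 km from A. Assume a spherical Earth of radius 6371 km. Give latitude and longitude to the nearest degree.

≈ 8°S, 171°W

The haversine formula gives a central angle δ ≈ 1.625 rad (93.1°) between the endpoints. The total great-circle distance is δ·R ≈ 1.625 × 6371 ≈ 10351 km, so the target fraction is f = 2500/10351 ≈ 0.242.
Interpolate at f ≈ 0.242 with slerp weights a = sin((1−f)δ)/sin δ ≈ 0.945, b = sin(fδ)/sin δ ≈ 0.383.
p = a·p₁ + b·p₂ ≈ (-0.980, -0.153, -0.131); φ = arcsin(p_z) ≈ -7.53°, λ = atan2(p_y, p_x) ≈ -171.12°.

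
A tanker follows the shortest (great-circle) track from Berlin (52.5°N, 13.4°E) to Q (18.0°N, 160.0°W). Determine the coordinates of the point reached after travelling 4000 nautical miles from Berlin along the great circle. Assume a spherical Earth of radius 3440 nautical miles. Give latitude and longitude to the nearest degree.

Write both endpoints as unit vectors p₁, p₂ with components (cos φ cos λ, cos φ sin λ, sin φ).
The central angle between the endpoints is δ = arccos(p₁·p₂) ≈ 1.907 rad (109.3°). The total great-circle distance is δ·R ≈ 1.907 × 3440 ≈ 6560 nmi, so the target fraction is f = 4000/6560 ≈ 0.610.
Interpolate at f ≈ 0.610 with slerp weights a = sin((1−f)δ)/sin δ ≈ 0.718, b = sin(fδ)/sin δ ≈ 0.972.
p = a·p₁ + b·p₂ ≈ (-0.444, -0.215, 0.870); φ = arcsin(p_z) ≈ 60.44°, λ = atan2(p_y, p_x) ≈ -154.16°.

≈ (60°N, 154°W)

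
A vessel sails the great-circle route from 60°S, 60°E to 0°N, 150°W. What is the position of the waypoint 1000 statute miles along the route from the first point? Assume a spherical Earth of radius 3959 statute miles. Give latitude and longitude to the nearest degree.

≈ 70°S, 85°E

From cos δ = sin φ₁ sin φ₂ + cos φ₁ cos φ₂ cos Δλ, the central angle is δ ≈ 2.019 rad (115.7°). The total great-circle distance is δ·R ≈ 2.019 × 3959 ≈ 7992 mi, so the target fraction is f = 1000/7992 ≈ 0.125.
Interpolate at f ≈ 0.125 with slerp weights a = sin((1−f)δ)/sin δ ≈ 1.088, b = sin(fδ)/sin δ ≈ 0.277.
p = a·p₁ + b·p₂ ≈ (0.032, 0.333, -0.943); φ = arcsin(p_z) ≈ -70.48°, λ = atan2(p_y, p_x) ≈ 84.51°.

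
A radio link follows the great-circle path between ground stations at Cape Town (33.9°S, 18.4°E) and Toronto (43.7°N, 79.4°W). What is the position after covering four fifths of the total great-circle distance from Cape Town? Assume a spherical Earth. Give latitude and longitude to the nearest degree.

≈ (32°N, 53°W)

Write both endpoints as unit vectors p₁, p₂ with components (cos φ cos λ, cos φ sin λ, sin φ).
The central angle between the endpoints is δ = arccos(p₁·p₂) ≈ 2.056 rad (117.8°).
Interpolate at f = 4/5 with slerp weights a = sin((1−f)δ)/sin δ ≈ 0.452, b = sin(fδ)/sin δ ≈ 1.128.
p = a·p₁ + b·p₂ ≈ (0.506, -0.683, 0.527); φ = arcsin(p_z) ≈ 31.80°, λ = atan2(p_y, p_x) ≈ -53.46°.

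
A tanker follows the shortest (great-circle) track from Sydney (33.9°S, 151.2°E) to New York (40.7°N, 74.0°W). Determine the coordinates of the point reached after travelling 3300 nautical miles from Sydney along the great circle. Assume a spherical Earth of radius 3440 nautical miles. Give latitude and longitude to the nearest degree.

The haversine formula gives a central angle δ ≈ 2.510 rad (143.8°) between the endpoints. The total great-circle distance is δ·R ≈ 2.510 × 3440 ≈ 8634 nmi, so the target fraction is f = 3300/8634 ≈ 0.382.
Interpolate at f ≈ 0.382 with slerp weights a = sin((1−f)δ)/sin δ ≈ 1.693, b = sin(fδ)/sin δ ≈ 1.387.
p = a·p₁ + b·p₂ ≈ (-0.942, -0.334, -0.040); φ = arcsin(p_z) ≈ -2.30°, λ = atan2(p_y, p_x) ≈ -160.50°.

≈ (2°S, 160°W)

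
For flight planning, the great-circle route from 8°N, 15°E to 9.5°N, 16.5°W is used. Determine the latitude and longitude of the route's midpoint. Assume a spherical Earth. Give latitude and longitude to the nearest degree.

Write both endpoints as unit vectors p₁, p₂ with components (cos φ cos λ, cos φ sin λ, sin φ).
The central angle between the endpoints is δ = arccos(p₁·p₂) ≈ 0.544 rad (31.2°).
Interpolate at f = 1/2 with slerp weights a = sin((1−f)δ)/sin δ ≈ 0.519, b = sin(fδ)/sin δ ≈ 0.519.
p = a·p₁ + b·p₂ ≈ (0.987, -0.012, 0.158); φ = arcsin(p_z) ≈ 9.09°, λ = atan2(p_y, p_x) ≈ -0.72°.

≈ 9°N, 1°W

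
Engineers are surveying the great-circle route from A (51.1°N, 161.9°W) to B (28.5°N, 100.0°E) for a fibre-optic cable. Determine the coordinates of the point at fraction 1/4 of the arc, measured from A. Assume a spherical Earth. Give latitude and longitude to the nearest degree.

≈ (55°N, 168°E)

The haversine formula gives a central angle δ ≈ 1.273 rad (72.9°) between the endpoints.
Interpolate at f = 1/4 with slerp weights a = sin((1−f)δ)/sin δ ≈ 0.854, b = sin(fδ)/sin δ ≈ 0.327.
p = a·p₁ + b·p₂ ≈ (-0.560, 0.117, 0.821); φ = arcsin(p_z) ≈ 55.14°, λ = atan2(p_y, p_x) ≈ 168.22°.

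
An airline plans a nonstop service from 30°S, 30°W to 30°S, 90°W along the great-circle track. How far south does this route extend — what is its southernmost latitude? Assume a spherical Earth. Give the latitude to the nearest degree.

≈ 34°S

The great circle lies in the plane with unit normal n̂ = (p₁ × p₂)/|p₁ × p₂|.
Here n̂_z ≈ -0.832; the vertex latitude is φ_max = arccos|n̂_z| ≈ 33.7°.
Check via Clairaut: cos φ_max = |cos φ₁| · sin C = cos(30.0°)·sin(106.1°) ≈ 0.832, again giving ≈ 33.7°.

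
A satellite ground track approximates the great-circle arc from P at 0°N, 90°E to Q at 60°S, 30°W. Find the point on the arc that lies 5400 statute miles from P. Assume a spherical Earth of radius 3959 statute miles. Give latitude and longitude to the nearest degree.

≈ 61°S, 25°E

Convert each endpoint to a unit vector on the sphere (x = cos φ cos λ, y = cos φ sin λ, z = sin φ).
The central angle between the endpoints is δ = arccos(p₁·p₂) ≈ 1.823 rad (104.5°). The total great-circle distance is δ·R ≈ 1.823 × 3959 ≈ 7219 mi, so the target fraction is f = 5400/7219 ≈ 0.748.
Interpolate at f ≈ 0.748 with slerp weights a = sin((1−f)δ)/sin δ ≈ 0.458, b = sin(fδ)/sin δ ≈ 1.011.
p = a·p₁ + b·p₂ ≈ (0.438, 0.205, -0.875); φ = arcsin(p_z) ≈ -61.09°, λ = atan2(p_y, p_x) ≈ 25.13°.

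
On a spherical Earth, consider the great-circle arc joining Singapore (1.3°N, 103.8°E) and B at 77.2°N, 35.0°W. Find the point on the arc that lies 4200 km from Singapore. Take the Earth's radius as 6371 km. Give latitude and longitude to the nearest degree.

≈ 39°N, 97°E

Write both endpoints as unit vectors p₁, p₂ with components (cos φ cos λ, cos φ sin λ, sin φ).
The central angle between the endpoints is δ = arccos(p₁·p₂) ≈ 1.716 rad (98.3°). The total great-circle distance is δ·R ≈ 1.716 × 6371 ≈ 10932 km, so the target fraction is f = 4200/10932 ≈ 0.384.
Interpolate at f ≈ 0.384 with slerp weights a = sin((1−f)δ)/sin δ ≈ 0.880, b = sin(fδ)/sin δ ≈ 0.619.
p = a·p₁ + b·p₂ ≈ (-0.097, 0.776, 0.624); φ = arcsin(p_z) ≈ 38.58°, λ = atan2(p_y, p_x) ≈ 97.16°.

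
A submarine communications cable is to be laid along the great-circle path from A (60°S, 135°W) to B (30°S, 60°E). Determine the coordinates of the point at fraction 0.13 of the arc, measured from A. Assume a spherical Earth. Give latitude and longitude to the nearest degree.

≈ (71°S, 143°W)

Write both endpoints as unit vectors p₁, p₂ with components (cos φ cos λ, cos φ sin λ, sin φ).
The central angle between the endpoints is δ = arccos(p₁·p₂) ≈ 1.556 rad (89.2°).
Interpolate at f = 0.13 with slerp weights a = sin((1−f)δ)/sin δ ≈ 0.977, b = sin(fδ)/sin δ ≈ 0.201.
p = a·p₁ + b·p₂ ≈ (-0.258, -0.195, -0.946); φ = arcsin(p_z) ≈ -71.13°, λ = atan2(p_y, p_x) ≈ -143.01°.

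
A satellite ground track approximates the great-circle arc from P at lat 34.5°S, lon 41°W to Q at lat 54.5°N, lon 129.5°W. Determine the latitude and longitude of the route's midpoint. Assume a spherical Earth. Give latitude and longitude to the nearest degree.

The haversine formula gives a central angle δ ≈ 2.036 rad (116.7°) between the endpoints.
Interpolate at f = 1/2 with slerp weights a = sin((1−f)δ)/sin δ ≈ 0.952, b = sin(fδ)/sin δ ≈ 0.952.
p = a·p₁ + b·p₂ ≈ (0.241, -0.942, 0.236); φ = arcsin(p_z) ≈ 13.64°, λ = atan2(p_y, p_x) ≈ -75.67°.

≈ lat 14°N, lon 76°W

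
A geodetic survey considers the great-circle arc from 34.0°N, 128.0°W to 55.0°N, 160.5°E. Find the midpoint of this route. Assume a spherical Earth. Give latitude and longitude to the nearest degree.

Convert each endpoint to a unit vector on the sphere (x = cos φ cos λ, y = cos φ sin λ, z = sin φ).
The central angle between the endpoints is δ = arccos(p₁·p₂) ≈ 0.916 rad (52.5°).
Interpolate at f = 1/2 with slerp weights a = sin((1−f)δ)/sin δ ≈ 0.557, b = sin(fδ)/sin δ ≈ 0.557.
p = a·p₁ + b·p₂ ≈ (-0.586, -0.257, 0.768); φ = arcsin(p_z) ≈ 50.21°, λ = atan2(p_y, p_x) ≈ -156.28°.

≈ 50°N, 156°W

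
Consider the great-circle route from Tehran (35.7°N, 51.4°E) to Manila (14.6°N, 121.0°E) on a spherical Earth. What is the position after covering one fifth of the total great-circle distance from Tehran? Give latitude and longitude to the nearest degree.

≈ (35°N, 67°E)

The haversine formula gives a central angle δ ≈ 1.136 rad (65.1°) between the endpoints.
Interpolate at f = 1/5 with slerp weights a = sin((1−f)δ)/sin δ ≈ 0.870, b = sin(fδ)/sin δ ≈ 0.248.
p = a·p₁ + b·p₂ ≈ (0.317, 0.758, 0.570); φ = arcsin(p_z) ≈ 34.76°, λ = atan2(p_y, p_x) ≈ 67.32°.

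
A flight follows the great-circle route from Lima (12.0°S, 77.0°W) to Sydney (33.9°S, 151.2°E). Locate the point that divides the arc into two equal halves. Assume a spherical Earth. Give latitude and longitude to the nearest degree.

Convert each endpoint to a unit vector on the sphere (x = cos φ cos λ, y = cos φ sin λ, z = sin φ).
The central angle between the endpoints is δ = arccos(p₁·p₂) ≈ 2.010 rad (115.2°).
Interpolate at f = 1/2 with slerp weights a = sin((1−f)δ)/sin δ ≈ 0.933, b = sin(fδ)/sin δ ≈ 0.933.
p = a·p₁ + b·p₂ ≈ (-0.473, -0.516, -0.714); φ = arcsin(p_z) ≈ -45.57°, λ = atan2(p_y, p_x) ≈ -132.52°.

≈ 46°S, 133°W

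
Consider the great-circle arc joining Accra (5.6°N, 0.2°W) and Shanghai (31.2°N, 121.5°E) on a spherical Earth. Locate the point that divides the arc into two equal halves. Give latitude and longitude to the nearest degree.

From cos δ = sin φ₁ sin φ₂ + cos φ₁ cos φ₂ cos Δλ, the central angle is δ ≈ 1.979 rad (113.4°).
Interpolate at f = 1/2 with slerp weights a = sin((1−f)δ)/sin δ ≈ 0.910, b = sin(fδ)/sin δ ≈ 0.910.
p = a·p₁ + b·p₂ ≈ (0.499, 0.661, 0.560); φ = arcsin(p_z) ≈ 34.09°, λ = atan2(p_y, p_x) ≈ 52.93°.

≈ 34°N, 53°E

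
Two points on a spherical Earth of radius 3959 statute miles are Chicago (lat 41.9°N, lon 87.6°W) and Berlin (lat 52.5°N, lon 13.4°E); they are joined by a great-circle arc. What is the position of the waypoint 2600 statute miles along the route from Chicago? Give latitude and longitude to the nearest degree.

Write both endpoints as unit vectors p₁, p₂ with components (cos φ cos λ, cos φ sin λ, sin φ).
The central angle between the endpoints is δ = arccos(p₁·p₂) ≈ 1.111 rad (63.7°). The total great-circle distance is δ·R ≈ 1.111 × 3959 ≈ 4400 mi, so the target fraction is f = 2600/4400 ≈ 0.591.
Interpolate at f ≈ 0.591 with slerp weights a = sin((1−f)δ)/sin δ ≈ 0.490, b = sin(fδ)/sin δ ≈ 0.681.
p = a·p₁ + b·p₂ ≈ (0.419, -0.268, 0.868); φ = arcsin(p_z) ≈ 60.18°, λ = atan2(p_y, p_x) ≈ -32.65°.

≈ lat 60°N, lon 33°W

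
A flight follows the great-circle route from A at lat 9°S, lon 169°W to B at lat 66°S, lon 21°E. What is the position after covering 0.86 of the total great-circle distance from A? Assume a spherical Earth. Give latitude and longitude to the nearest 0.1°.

The haversine formula gives a central angle δ ≈ 1.826 rad (104.6°) between the endpoints.
Interpolate at f = 0.86 with slerp weights a = sin((1−f)δ)/sin δ ≈ 0.261, b = sin(fδ)/sin δ ≈ 1.034.
p = a·p₁ + b·p₂ ≈ (0.139, 0.101, -0.985); φ = arcsin(p_z) ≈ -80.09°, λ = atan2(p_y, p_x) ≈ 36.10°.

≈ lat 80.1°S, lon 36.1°E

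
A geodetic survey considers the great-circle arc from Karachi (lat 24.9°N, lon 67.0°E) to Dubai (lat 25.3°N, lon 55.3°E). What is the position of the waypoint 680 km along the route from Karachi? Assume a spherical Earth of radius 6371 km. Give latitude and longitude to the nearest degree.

The haversine formula gives a central angle δ ≈ 0.185 rad (10.6°) between the endpoints. The total great-circle distance is δ·R ≈ 0.185 × 6371 ≈ 1179 km, so the target fraction is f = 680/1179 ≈ 0.577.
Interpolate at f ≈ 0.577 with slerp weights a = sin((1−f)δ)/sin δ ≈ 0.425, b = sin(fδ)/sin δ ≈ 0.579.
p = a·p₁ + b·p₂ ≈ (0.449, 0.785, 0.426); φ = arcsin(p_z) ≈ 25.24°, λ = atan2(p_y, p_x) ≈ 60.26°.

≈ lat 25°N, lon 60°E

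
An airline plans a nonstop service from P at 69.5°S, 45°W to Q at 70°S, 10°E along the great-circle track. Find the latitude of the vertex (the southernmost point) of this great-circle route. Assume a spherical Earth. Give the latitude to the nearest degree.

The great circle lies in the plane with unit normal n̂ = (p₁ × p₂)/|p₁ × p₂|.
Here n̂_z ≈ +0.311; the vertex latitude is φ_max = arccos|n̂_z| ≈ 71.9°.
Check via Clairaut: cos φ_max = |cos φ₁| · sin C = cos(69.5°)·sin(117.4°) ≈ 0.311, again giving ≈ 71.9°.

≈ 72°S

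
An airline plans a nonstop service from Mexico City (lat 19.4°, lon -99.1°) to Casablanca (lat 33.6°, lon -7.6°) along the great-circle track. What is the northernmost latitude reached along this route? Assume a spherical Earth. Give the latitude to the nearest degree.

≈ 37°

The great circle lies in the plane with unit normal n̂ = (p₁ × p₂)/|p₁ × p₂|.
Here n̂_z ≈ +0.796; the vertex latitude is φ_max = arccos|n̂_z| ≈ 37.2°.
Check via Clairaut: cos φ_max = |cos φ₁| · sin C = cos(19.4°)·sin(57.6°) ≈ 0.796, again giving ≈ 37.2°.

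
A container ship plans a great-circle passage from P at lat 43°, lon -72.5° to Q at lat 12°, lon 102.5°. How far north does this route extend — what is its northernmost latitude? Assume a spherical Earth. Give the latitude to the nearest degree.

The great circle lies in the plane with unit normal n̂ = (p₁ × p₂)/|p₁ × p₂|.
Here n̂_z ≈ +0.076; the vertex latitude is φ_max = arccos|n̂_z| ≈ 85.6°.
Check via Clairaut: cos φ_max = |cos φ₁| · sin C = cos(43.0°)·sin(6.0°) ≈ 0.076, again giving ≈ 85.6°.

≈ 86°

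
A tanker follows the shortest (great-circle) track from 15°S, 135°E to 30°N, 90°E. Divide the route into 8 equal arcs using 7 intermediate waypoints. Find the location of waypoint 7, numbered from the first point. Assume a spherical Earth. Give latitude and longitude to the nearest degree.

≈ 25°N, 97°E

From cos δ = sin φ₁ sin φ₂ + cos φ₁ cos φ₂ cos Δλ, the central angle is δ ≈ 1.090 rad (62.5°).
Interpolate at f = 7/8 with slerp weights a = sin((1−f)δ)/sin δ ≈ 0.153, b = sin(fδ)/sin δ ≈ 0.920.
p = a·p₁ + b·p₂ ≈ (-0.105, 0.901, 0.420); φ = arcsin(p_z) ≈ 24.85°, λ = atan2(p_y, p_x) ≈ 96.62°.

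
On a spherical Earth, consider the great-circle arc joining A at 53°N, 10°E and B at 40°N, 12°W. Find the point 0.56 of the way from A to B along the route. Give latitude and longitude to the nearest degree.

≈ 46°N, 4°W

Convert each endpoint to a unit vector on the sphere (x = cos φ cos λ, y = cos φ sin λ, z = sin φ).
The central angle between the endpoints is δ = arccos(p₁·p₂) ≈ 0.346 rad (19.8°).
Interpolate at f = 0.56 with slerp weights a = sin((1−f)δ)/sin δ ≈ 0.447, b = sin(fδ)/sin δ ≈ 0.568.
p = a·p₁ + b·p₂ ≈ (0.690, -0.044, 0.722); φ = arcsin(p_z) ≈ 46.23°, λ = atan2(p_y, p_x) ≈ -3.62°.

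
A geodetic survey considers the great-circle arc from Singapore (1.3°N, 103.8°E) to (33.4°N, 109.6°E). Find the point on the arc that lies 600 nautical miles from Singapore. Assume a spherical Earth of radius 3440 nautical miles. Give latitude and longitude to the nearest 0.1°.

Write both endpoints as unit vectors p₁, p₂ with components (cos φ cos λ, cos φ sin λ, sin φ).
The central angle between the endpoints is δ = arccos(p₁·p₂) ≈ 0.568 rad (32.6°). The total great-circle distance is δ·R ≈ 0.568 × 3440 ≈ 1955 nmi, so the target fraction is f = 600/1955 ≈ 0.307.
Interpolate at f ≈ 0.307 with slerp weights a = sin((1−f)δ)/sin δ ≈ 0.713, b = sin(fδ)/sin δ ≈ 0.322.
p = a·p₁ + b·p₂ ≈ (-0.260, 0.946, 0.194); φ = arcsin(p_z) ≈ 11.17°, λ = atan2(p_y, p_x) ≈ 105.39°.

≈ (11.2°N, 105.4°E)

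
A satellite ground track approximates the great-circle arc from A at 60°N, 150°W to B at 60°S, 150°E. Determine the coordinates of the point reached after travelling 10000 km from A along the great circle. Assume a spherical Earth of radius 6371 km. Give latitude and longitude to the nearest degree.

≈ 25°S, 172°E

Write both endpoints as unit vectors p₁, p₂ with components (cos φ cos λ, cos φ sin λ, sin φ).
The central angle between the endpoints is δ = arccos(p₁·p₂) ≈ 2.246 rad (128.7°). The total great-circle distance is δ·R ≈ 2.246 × 6371 ≈ 14309 km, so the target fraction is f = 10000/14309 ≈ 0.699.
Interpolate at f ≈ 0.699 with slerp weights a = sin((1−f)δ)/sin δ ≈ 0.802, b = sin(fδ)/sin δ ≈ 1.281.
p = a·p₁ + b·p₂ ≈ (-0.902, 0.120, -0.415); φ = arcsin(p_z) ≈ -24.52°, λ = atan2(p_y, p_x) ≈ 172.43°.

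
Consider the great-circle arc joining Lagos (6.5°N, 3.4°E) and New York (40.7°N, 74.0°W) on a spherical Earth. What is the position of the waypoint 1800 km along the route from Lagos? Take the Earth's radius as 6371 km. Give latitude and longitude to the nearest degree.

≈ 17°N, 9°W

The haversine formula gives a central angle δ ≈ 1.330 rad (76.2°) between the endpoints. The total great-circle distance is δ·R ≈ 1.330 × 6371 ≈ 8476 km, so the target fraction is f = 1800/8476 ≈ 0.212.
Interpolate at f ≈ 0.212 with slerp weights a = sin((1−f)δ)/sin δ ≈ 0.892, b = sin(fδ)/sin δ ≈ 0.287.
p = a·p₁ + b·p₂ ≈ (0.945, -0.157, 0.288); φ = arcsin(p_z) ≈ 16.75°, λ = atan2(p_y, p_x) ≈ -9.41°.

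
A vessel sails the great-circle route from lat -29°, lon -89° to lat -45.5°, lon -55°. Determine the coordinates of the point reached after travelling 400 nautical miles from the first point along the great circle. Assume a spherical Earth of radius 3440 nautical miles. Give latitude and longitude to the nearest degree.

≈ lat -33°, lon -83°

Convert each endpoint to a unit vector on the sphere (x = cos φ cos λ, y = cos φ sin λ, z = sin φ).
The central angle between the endpoints is δ = arccos(p₁·p₂) ≈ 0.547 rad (31.3°). The total great-circle distance is δ·R ≈ 0.547 × 3440 ≈ 1882 nmi, so the target fraction is f = 400/1882 ≈ 0.213.
Interpolate at f ≈ 0.213 with slerp weights a = sin((1−f)δ)/sin δ ≈ 0.803, b = sin(fδ)/sin δ ≈ 0.223.
p = a·p₁ + b·p₂ ≈ (0.102, -0.830, -0.548); φ = arcsin(p_z) ≈ -33.25°, λ = atan2(p_y, p_x) ≈ -83.00°.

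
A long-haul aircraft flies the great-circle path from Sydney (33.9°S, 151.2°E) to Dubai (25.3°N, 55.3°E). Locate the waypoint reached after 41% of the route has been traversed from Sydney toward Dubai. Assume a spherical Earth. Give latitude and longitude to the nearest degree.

≈ 12°S, 108°E

Write both endpoints as unit vectors p₁, p₂ with components (cos φ cos λ, cos φ sin λ, sin φ).
The central angle between the endpoints is δ = arccos(p₁·p₂) ≈ 1.892 rad (108.4°).
Interpolate at f = 0.41 with slerp weights a = sin((1−f)δ)/sin δ ≈ 0.947, b = sin(fδ)/sin δ ≈ 0.738.
p = a·p₁ + b·p₂ ≈ (-0.309, 0.927, -0.213); φ = arcsin(p_z) ≈ -12.28°, λ = atan2(p_y, p_x) ≈ 108.43°.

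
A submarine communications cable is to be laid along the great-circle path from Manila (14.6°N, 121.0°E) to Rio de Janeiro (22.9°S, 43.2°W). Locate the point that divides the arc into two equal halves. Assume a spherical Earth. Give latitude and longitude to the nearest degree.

From cos δ = sin φ₁ sin φ₂ + cos φ₁ cos φ₂ cos Δλ, the central angle is δ ≈ 2.843 rad (162.9°).
Interpolate at f = 1/2 with slerp weights a = sin((1−f)δ)/sin δ ≈ 3.365, b = sin(fδ)/sin δ ≈ 3.365.
p = a·p₁ + b·p₂ ≈ (0.583, 0.669, -0.461); φ = arcsin(p_z) ≈ -27.46°, λ = atan2(p_y, p_x) ≈ 48.97°.

≈ (27°S, 49°E)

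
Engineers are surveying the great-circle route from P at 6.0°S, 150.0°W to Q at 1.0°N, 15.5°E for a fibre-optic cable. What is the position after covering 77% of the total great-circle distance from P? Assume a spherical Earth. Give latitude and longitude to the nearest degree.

Write both endpoints as unit vectors p₁, p₂ with components (cos φ cos λ, cos φ sin λ, sin φ).
The central angle between the endpoints is δ = arccos(p₁·p₂) ≈ 2.874 rad (164.7°).
Interpolate at f = 0.77 with slerp weights a = sin((1−f)δ)/sin δ ≈ 2.326, b = sin(fδ)/sin δ ≈ 3.033.
p = a·p₁ + b·p₂ ≈ (0.919, -0.346, -0.190); φ = arcsin(p_z) ≈ -10.96°, λ = atan2(p_y, p_x) ≈ -20.65°.

≈ 11°S, 21°W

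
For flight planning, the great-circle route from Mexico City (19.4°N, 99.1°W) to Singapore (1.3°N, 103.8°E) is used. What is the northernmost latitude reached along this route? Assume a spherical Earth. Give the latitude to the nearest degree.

≈ 44°N

The great circle lies in the plane with unit normal n̂ = (p₁ × p₂)/|p₁ × p₂|.
Here n̂_z ≈ -0.722; the vertex latitude is φ_max = arccos|n̂_z| ≈ 43.8°.
Check via Clairaut: cos φ_max = |cos φ₁| · sin C = cos(19.4°)·sin(49.9°) ≈ 0.722, again giving ≈ 43.8°.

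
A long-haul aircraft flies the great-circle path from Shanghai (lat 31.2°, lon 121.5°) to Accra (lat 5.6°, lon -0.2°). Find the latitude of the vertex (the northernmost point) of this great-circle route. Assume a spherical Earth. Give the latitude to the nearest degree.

The great circle lies in the plane with unit normal n̂ = (p₁ × p₂)/|p₁ × p₂|.
Here n̂_z ≈ -0.789; the vertex latitude is φ_max = arccos|n̂_z| ≈ 37.9°.
Check via Clairaut: cos φ_max = |cos φ₁| · sin C = cos(31.2°)·sin(67.3°) ≈ 0.789, again giving ≈ 37.9°.

≈ 38°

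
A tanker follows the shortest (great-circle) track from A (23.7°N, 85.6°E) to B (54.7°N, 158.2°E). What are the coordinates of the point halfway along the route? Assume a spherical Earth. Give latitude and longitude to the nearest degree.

The haversine formula gives a central angle δ ≈ 1.063 rad (60.9°) between the endpoints.
Interpolate at f = 1/2 with slerp weights a = sin((1−f)δ)/sin δ ≈ 0.580, b = sin(fδ)/sin δ ≈ 0.580.
p = a·p₁ + b·p₂ ≈ (-0.270, 0.654, 0.707); φ = arcsin(p_z) ≈ 44.95°, λ = atan2(p_y, p_x) ≈ 112.47°.

≈ (45°N, 112°E)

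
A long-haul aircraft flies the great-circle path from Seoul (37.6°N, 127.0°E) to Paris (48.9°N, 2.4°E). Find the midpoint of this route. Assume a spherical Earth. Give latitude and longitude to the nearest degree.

≈ 63°N, 75°E

Convert each endpoint to a unit vector on the sphere (x = cos φ cos λ, y = cos φ sin λ, z = sin φ).
The central angle between the endpoints is δ = arccos(p₁·p₂) ≈ 1.406 rad (80.6°).
Interpolate at f = 1/2 with slerp weights a = sin((1−f)δ)/sin δ ≈ 0.655, b = sin(fδ)/sin δ ≈ 0.655.
p = a·p₁ + b·p₂ ≈ (0.118, 0.433, 0.894); φ = arcsin(p_z) ≈ 63.35°, λ = atan2(p_y, p_x) ≈ 74.75°.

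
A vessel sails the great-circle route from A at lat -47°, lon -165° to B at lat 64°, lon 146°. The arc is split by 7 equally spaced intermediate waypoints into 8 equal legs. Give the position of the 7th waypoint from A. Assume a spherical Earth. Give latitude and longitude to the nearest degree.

From cos δ = sin φ₁ sin φ₂ + cos φ₁ cos φ₂ cos Δλ, the central angle is δ ≈ 2.050 rad (117.5°).
Interpolate at f = 7/8 with slerp weights a = sin((1−f)δ)/sin δ ≈ 0.286, b = sin(fδ)/sin δ ≈ 1.099.
p = a·p₁ + b·p₂ ≈ (-0.588, 0.219, 0.779); φ = arcsin(p_z) ≈ 51.16°, λ = atan2(p_y, p_x) ≈ 159.56°.

≈ lat 51°, lon 160°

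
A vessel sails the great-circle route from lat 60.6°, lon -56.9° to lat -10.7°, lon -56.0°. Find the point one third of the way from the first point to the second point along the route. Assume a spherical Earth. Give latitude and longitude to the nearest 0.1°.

Write both endpoints as unit vectors p₁, p₂ with components (cos φ cos λ, cos φ sin λ, sin φ).
The central angle between the endpoints is δ = arccos(p₁·p₂) ≈ 1.244 rad (71.3°).
Interpolate at f = 1/3 with slerp weights a = sin((1−f)δ)/sin δ ≈ 0.779, b = sin(fδ)/sin δ ≈ 0.425.
p = a·p₁ + b·p₂ ≈ (0.443, -0.667, 0.599); φ = arcsin(p_z) ≈ 36.83°, λ = atan2(p_y, p_x) ≈ -56.43°.

≈ lat 36.8°, lon -56.4°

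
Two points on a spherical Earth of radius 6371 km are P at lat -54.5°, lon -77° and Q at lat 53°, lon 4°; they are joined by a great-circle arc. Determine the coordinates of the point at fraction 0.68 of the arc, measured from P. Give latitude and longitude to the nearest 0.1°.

Write both endpoints as unit vectors p₁, p₂ with components (cos φ cos λ, cos φ sin λ, sin φ).
The central angle between the endpoints is δ = arccos(p₁·p₂) ≈ 2.209 rad (126.5°).
Interpolate at f = 0.68 with slerp weights a = sin((1−f)δ)/sin δ ≈ 0.808, b = sin(fδ)/sin δ ≈ 1.242.
p = a·p₁ + b·p₂ ≈ (0.851, -0.405, 0.334); φ = arcsin(p_z) ≈ 19.49°, λ = atan2(p_y, p_x) ≈ -25.46°.

≈ lat 19.5°, lon -25.5°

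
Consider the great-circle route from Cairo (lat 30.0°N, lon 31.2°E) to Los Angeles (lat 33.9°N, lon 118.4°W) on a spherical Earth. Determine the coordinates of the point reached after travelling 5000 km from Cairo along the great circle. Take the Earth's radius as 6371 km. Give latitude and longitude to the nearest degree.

Write both endpoints as unit vectors p₁, p₂ with components (cos φ cos λ, cos φ sin λ, sin φ).
The central angle between the endpoints is δ = arccos(p₁·p₂) ≈ 1.919 rad (109.9°). The total great-circle distance is δ·R ≈ 1.919 × 6371 ≈ 12225 km, so the target fraction is f = 5000/12225 ≈ 0.409.
Interpolate at f ≈ 0.409 with slerp weights a = sin((1−f)δ)/sin δ ≈ 0.964, b = sin(fδ)/sin δ ≈ 0.752.
p = a·p₁ + b·p₂ ≈ (0.417, -0.116, 0.901); φ = arcsin(p_z) ≈ 64.33°, λ = atan2(p_y, p_x) ≈ -15.59°.

≈ lat 64°N, lon 16°W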